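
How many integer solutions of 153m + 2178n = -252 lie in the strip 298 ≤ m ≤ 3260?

13

gcd(2178, 153) = 9.
By Bézout, 153·(57) + 2178·(-4) = 9.
Particular solution: (98, -7).
General solution: m = 98 + 242t, n = -7 - 17t for integer t.
298 ≤ 98 + 242t ≤ 3260 gives t ∈ [1, 13], which is 13 values.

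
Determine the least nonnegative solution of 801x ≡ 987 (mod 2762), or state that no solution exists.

gcd(2762, 801) = 1  (2762 = 3×801 + 359, 801 = 2×359 + 83, 359 = 4×83 + 27, 83 = 3×27 + 2, 27 = 13×2 + 1, 2 = 2×1).
1 divides 987, so solutions exist.
Back-substituting, 801×(-1331) + 2762×(386) = 1.
So 801×(-1331) ≡ 1 (mod 2762); multiply by 987: x ≡ -1313697 (mod 2762).
Smallest nonnegative: x = -1313697 mod 2762 = 1015.

1015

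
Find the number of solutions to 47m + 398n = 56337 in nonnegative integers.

gcd(398, 47) = 1.
By Bézout, 47*(-127) + 398*(15) = 1.
One solution: (47, 136).
General: m = 47 + 398t, n = 136 - 47t.
m ≥ 0 ⇒ t ≥ 0; n ≥ 0 ⇒ t ≤ 2. So t ∈ [0, 2]: 3 solutions.

3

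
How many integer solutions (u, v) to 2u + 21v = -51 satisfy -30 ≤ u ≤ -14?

gcd(21, 2):
  21 = 10*2 + 1
  2 = 2*1
so gcd(21, 2) = 1.
Back-substitute for Bézout coefficients:
  1 = 21 - 10*2
  ... = 2*(-10) + 21*(1)
Scale by -51: particular solution (510, -51); reduce u mod 21: (6, -3).
General solution: u = 6 + 21t, v = -3 - 2t for integer t.
-30 ≤ 6 + 21t ≤ -14 gives t ∈ [-1, -1], which is 1 value.

1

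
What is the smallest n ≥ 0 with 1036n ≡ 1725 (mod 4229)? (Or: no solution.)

gcd(4229, 1036) = 1  (4229 = 4·1036 + 85, 1036 = 12·85 + 16, 85 = 5·16 + 5, 16 = 3·5 + 1, 5 = 5·1).
1 divides 1725, so solutions exist.
Back-substituting, 1036·(796) + 4229·(-195) = 1.
So 1036·(796) ≡ 1 (mod 4229); multiply by 1725: n ≡ 1373100 (mod 4229).
Smallest nonnegative: n = 1373100 mod 4229 = 2904.

2904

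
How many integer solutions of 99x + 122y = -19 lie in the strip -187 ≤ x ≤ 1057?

gcd(122, 99) = 1  (122 = 1*99 + 23, 99 = 4*23 + 7, 23 = 3*7 + 2, 7 = 3*2 + 1, 2 = 2*1).
Back-substituting, 99*(53) + 122*(-43) = 1.
Scale by -19: particular solution (-1007, 817); reduce x mod 122: (91, -74).
General solution: x = 91 + 122t, y = -74 - 99t for integer t.
-187 ≤ 91 + 122t ≤ 1057 gives t ∈ [-2, 7], which is 10 values.

10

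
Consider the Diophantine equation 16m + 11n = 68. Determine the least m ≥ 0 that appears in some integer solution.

gcd(16, 11) = 1  (16 = 1×11 + 5, 11 = 2×5 + 1, 5 = 5×1).
1 divides 68, so solutions exist.
Back-substituting, 16×(-2) + 11×(3) = 1.
Scale by 68/1 = 68: (m₀, n₀) = (-136, 204).
General solution: m = -136 + 11t, n = 204 - 16t for integer t.
m ≥ 0: smallest is -136 mod 11 = 7 (at t = 13), with n = -4.

7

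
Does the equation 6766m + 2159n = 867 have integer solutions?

gcd(6766, 2159) = 17  (6766 = 3*2159 + 289, 2159 = 7*289 + 136, 289 = 2*136 + 17, 136 = 8*17).
17 divides 867, so integer solutions exist.

yes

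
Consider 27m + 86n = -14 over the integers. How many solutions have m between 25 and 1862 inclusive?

gcd(86, 27) = 1.
By Bézout, 27×(-35) + 86×(11) = 1.
Particular solution: (60, -19).
General solution: m = 60 + 86t, n = -19 - 27t for integer t.
25 ≤ 60 + 86t ≤ 1862 gives t ∈ [0, 20], which is 21 values.

21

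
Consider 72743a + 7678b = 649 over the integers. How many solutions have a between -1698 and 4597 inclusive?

9

gcd(72743, 7678) = 11.
By Bézout, 72743·(-97) + 7678·(919) = 11.
Particular solution: (559, -5296).
General solution: a = 559 + 698t, b = -5296 - 6613t for integer t.
-1698 ≤ 559 + 698t ≤ 4597 gives t ∈ [-3, 5], which is 9 values.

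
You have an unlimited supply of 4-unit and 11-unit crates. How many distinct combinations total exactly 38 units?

Need nonnegative integers with 4j + 11k = 38.
gcd(4, 11) = 1, and 4·(3) + 11·(-1) = 1.
So (j₀, k₀) = (114, -38); general j = 114 + 11t, k = -38 - 4t.
j ≥ 0 ⇒ t ≥ -10; k ≥ 0 ⇒ t ≤ -10. That's 1 value of t.

1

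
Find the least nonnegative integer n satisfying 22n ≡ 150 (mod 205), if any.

gcd(205, 22):
  205 = 9×22 + 7
  22 = 3×7 + 1
  7 = 7×1
so gcd(205, 22) = 1.
1 divides 150, so solutions exist.
Back-substitute for Bézout coefficients:
  1 = 22 - 3×7
  ... = 22×(28) + 205×(-3)
So 22×(28) ≡ 1 (mod 205); multiply by 150: n ≡ 4200 (mod 205).
Smallest nonnegative: n = 4200 mod 205 = 100.

100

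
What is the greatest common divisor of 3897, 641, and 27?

gcd(3897, 641) = 1  (3897 = 6*641 + 51, 641 = 12*51 + 29, 51 = 1*29 + 22, 29 = 1*22 + 7, 22 = 3*7 + 1, 7 = 7*1).
gcd(1, 27) = 1.

1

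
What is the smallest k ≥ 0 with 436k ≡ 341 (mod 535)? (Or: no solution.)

gcd(535, 436) = 1.
1 divides 341, so solutions exist.
By Bézout, 436*(-254) + 535*(207) = 1.
So 436*(-254) ≡ 1 (mod 535); multiply by 341: k ≡ -86614 (mod 535).
Smallest nonnegative: k = -86614 mod 535 = 56.

56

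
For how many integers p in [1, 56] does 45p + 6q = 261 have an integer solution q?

28

gcd(45, 6):
  45 = 7×6 + 3
  6 = 2×3
so gcd(45, 6) = 3.
Back-substitute for Bézout coefficients:
  3 = 45 - 7×6
  ... = 45×(1) + 6×(-7)
Scale by 87: particular solution (87, -609); reduce p mod 2: (1, 36).
General solution: p = 1 + 2t, q = 36 - 15t for integer t.
1 ≤ 1 + 2t ≤ 56 gives t ∈ [0, 27], which is 28 values.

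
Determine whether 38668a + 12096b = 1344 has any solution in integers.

yes

gcd(38668, 12096) = 28  (38668 = 3·12096 + 2380, 12096 = 5·2380 + 196, 2380 = 12·196 + 28, 196 = 7·28).
28 divides 1344, so integer solutions exist.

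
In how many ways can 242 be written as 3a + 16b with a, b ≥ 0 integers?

5

gcd(16, 3) = 1  (16 = 5×3 + 1, 3 = 3×1).
Back-substituting, 3×(-5) + 16×(1) = 1.
Scale by 242: one solution is (-1210, 242). Reduce a mod 16: (6, 14).
General: a = 6 + 16t, b = 14 - 3t.
a ≥ 0 ⇒ t ≥ 0; b ≥ 0 ⇒ t ≤ 4. So t ∈ [0, 4]: 5 solutions.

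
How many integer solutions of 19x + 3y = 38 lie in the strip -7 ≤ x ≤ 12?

7

gcd(19, 3) = 1  (19 = 6×3 + 1, 3 = 3×1).
Back-substituting, 19×(1) + 3×(-6) = 1.
Scale by 38: particular solution (38, -228); reduce x mod 3: (2, 0).
General solution: x = 2 + 3t, y = 0 - 19t for integer t.
-7 ≤ 2 + 3t ≤ 12 gives t ∈ [-3, 3], which is 7 values.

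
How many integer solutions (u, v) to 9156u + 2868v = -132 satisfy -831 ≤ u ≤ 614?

gcd(9156, 2868):
  9156 = 3*2868 + 552
  2868 = 5*552 + 108
  552 = 5*108 + 12
  108 = 9*12
so gcd(9156, 2868) = 12.
Back-substitute for Bézout coefficients:
  12 = 552 - 5*108
  ... = 9156*(26) + 2868*(-83)
Scale by -11: particular solution (-286, 913); reduce u mod 239: (192, -613).
General solution: u = 192 + 239t, v = -613 - 763t for integer t.
-831 ≤ 192 + 239t ≤ 614 gives t ∈ [-4, 1], which is 6 values.

6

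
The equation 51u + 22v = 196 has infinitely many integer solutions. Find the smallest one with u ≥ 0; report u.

6

gcd(51, 22) = 1.
1 divides 196, so solutions exist.
By Bézout, 51*(-3) + 22*(7) = 1.
Scale by 196/1 = 196: (u₀, v₀) = (-588, 1372).
General solution: u = -588 + 22t, v = 1372 - 51t for integer t.
u ≥ 0: smallest is -588 mod 22 = 6 (at t = 27), with v = -5.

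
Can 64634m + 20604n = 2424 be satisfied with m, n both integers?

no

gcd(64634, 20604) = 34  (64634 = 3·20604 + 2822, 20604 = 7·2822 + 850, 2822 = 3·850 + 272, 850 = 3·272 + 34, 272 = 8·34).
34 does not divide 2424 (remainder 10), so no integer solutions.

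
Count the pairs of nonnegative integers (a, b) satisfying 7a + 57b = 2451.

7

gcd(57, 7) = 1.
By Bézout, 7×(-8) + 57×(1) = 1.
One solution: (0, 43).
General: a = 0 + 57t, b = 43 - 7t.
a ≥ 0 ⇒ t ≥ 0; b ≥ 0 ⇒ t ≤ 6. So t ∈ [0, 6]: 7 solutions.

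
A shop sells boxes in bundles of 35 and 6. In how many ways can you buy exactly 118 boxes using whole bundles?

Need nonnegative integers with 35j + 6k = 118.
gcd(35, 6) = 1, and 35·(-1) + 6·(6) = 1.
So (j₀, k₀) = (-118, 708); general j = -118 + 6t, k = 708 - 35t.
j ≥ 0 ⇒ t ≥ 20; k ≥ 0 ⇒ t ≤ 20. That's 1 value of t.

1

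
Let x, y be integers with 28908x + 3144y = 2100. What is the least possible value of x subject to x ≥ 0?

137

gcd(28908, 3144):
  28908 = 9*3144 + 612
  3144 = 5*612 + 84
  612 = 7*84 + 24
  84 = 3*24 + 12
  24 = 2*12
so gcd(28908, 3144) = 12.
12 divides 2100, so solutions exist.
Back-substitute for Bézout coefficients:
  12 = 84 - 3*24
  ... = 28908*(-113) + 3144*(1039)
Scale by 2100/12 = 175: (x₀, y₀) = (-19775, 181825).
General solution: x = -19775 + 262t, y = 181825 - 2409t for integer t.
x ≥ 0: smallest is -19775 mod 262 = 137 (at t = 76), with y = -1259.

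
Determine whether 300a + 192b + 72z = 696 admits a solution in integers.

yes

gcd(300, 192) = 12  (300 = 1*192 + 108, 192 = 1*108 + 84, 108 = 1*84 + 24, 84 = 3*24 + 12, 24 = 2*12).
gcd(12, 72) = 12.
12 divides 696, so integer solutions exist.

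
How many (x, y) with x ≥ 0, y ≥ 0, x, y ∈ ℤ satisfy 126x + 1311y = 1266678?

gcd(1311, 126) = 3  (1311 = 10·126 + 51, 126 = 2·51 + 24, 51 = 2·24 + 3, 24 = 8·3).
Back-substituting, 126·(-52) + 1311·(5) = 3.
Scale by 422226: one solution is (-21955752, 2111130). Reduce x mod 437: (2, 966).
General: x = 2 + 437t, y = 966 - 42t.
x ≥ 0 ⇒ t ≥ 0; y ≥ 0 ⇒ t ≤ 23. So t ∈ [0, 23]: 24 solutions.

24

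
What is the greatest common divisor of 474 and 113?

1

gcd(474, 113):
  474 = 4×113 + 22
  113 = 5×22 + 3
  22 = 7×3 + 1
  3 = 3×1
so gcd(474, 113) = 1.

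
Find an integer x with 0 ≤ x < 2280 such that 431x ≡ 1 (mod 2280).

gcd(2280, 431) = 1.
By Bézout, 431×(-529) + 2280×(100) = 1.
So 431×-529 ≡ 1 (mod 2280), and -529 mod 2280 = 1751.

1751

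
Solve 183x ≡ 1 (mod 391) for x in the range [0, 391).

gcd(391, 183):
  391 = 2·183 + 25
  183 = 7·25 + 8
  25 = 3·8 + 1
  8 = 8·1
so gcd(391, 183) = 1.
Back-substitute for Bézout coefficients:
  1 = 25 - 3·8
  ... = 183·(-47) + 391·(22)
So 183·-47 ≡ 1 (mod 391), and -47 mod 391 = 344.

344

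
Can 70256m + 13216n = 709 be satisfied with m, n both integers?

no

gcd(70256, 13216) = 16.
16 does not divide 709 (remainder 5), so no integer solutions.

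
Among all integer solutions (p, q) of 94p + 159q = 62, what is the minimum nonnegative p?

92

gcd(159, 94) = 1  (159 = 1·94 + 65, 94 = 1·65 + 29, 65 = 2·29 + 7, 29 = 4·7 + 1, 7 = 7·1).
1 divides 62, so solutions exist.
Back-substituting, 94·(22) + 159·(-13) = 1.
Scale by 62/1 = 62: (p₀, q₀) = (1364, -806).
General solution: p = 1364 + 159t, q = -806 - 94t for integer t.
p ≥ 0: smallest is 1364 mod 159 = 92 (at t = -8), with q = -54.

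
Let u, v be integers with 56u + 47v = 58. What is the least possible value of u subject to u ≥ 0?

43

gcd(56, 47) = 1.
1 divides 58, so solutions exist.
By Bézout, 56×(21) + 47×(-25) = 1.
Scale by 58/1 = 58: (u₀, v₀) = (1218, -1450).
General solution: u = 1218 + 47t, v = -1450 - 56t for integer t.
u ≥ 0: smallest is 1218 mod 47 = 43 (at t = -25), with v = -50.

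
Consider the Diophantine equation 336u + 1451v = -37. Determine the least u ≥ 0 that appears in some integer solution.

1032

gcd(1451, 336) = 1  (1451 = 4*336 + 107, 336 = 3*107 + 15, 107 = 7*15 + 2, 15 = 7*2 + 1, 2 = 2*1).
1 divides -37, so solutions exist.
Back-substituting, 336*(678) + 1451*(-157) = 1.
Scale by -37/1 = -37: (u₀, v₀) = (-25086, 5809).
General solution: u = -25086 + 1451t, v = 5809 - 336t for integer t.
u ≥ 0: smallest is -25086 mod 1451 = 1032 (at t = 18), with v = -239.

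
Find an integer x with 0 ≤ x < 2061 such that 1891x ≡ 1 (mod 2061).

gcd(2061, 1891):
  2061 = 1×1891 + 170
  1891 = 11×170 + 21
  170 = 8×21 + 2
  21 = 10×2 + 1
  2 = 2×1
so gcd(2061, 1891) = 1.
Back-substitute for Bézout coefficients:
  1 = 21 - 10×2
  ... = 1891×(982) + 2061×(-901)
So 1891×982 ≡ 1 (mod 2061), and 982 mod 2061 = 982.

982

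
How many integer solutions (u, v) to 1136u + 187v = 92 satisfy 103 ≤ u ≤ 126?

0

gcd(1136, 187) = 1  (1136 = 6*187 + 14, 187 = 13*14 + 5, 14 = 2*5 + 4, 5 = 1*4 + 1, 4 = 4*1).
Back-substituting, 1136*(-40) + 187*(243) = 1.
Scale by 92: particular solution (-3680, 22356); reduce u mod 187: (60, -364).
General solution: u = 60 + 187t, v = -364 - 1136t for integer t.
103 ≤ 60 + 187t ≤ 126 gives t ∈ [1, 0], which is 0 values.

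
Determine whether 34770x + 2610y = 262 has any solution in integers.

no

gcd(34770, 2610) = 30.
30 does not divide 262 (remainder 22), so no integer solutions.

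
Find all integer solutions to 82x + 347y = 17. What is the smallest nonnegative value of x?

gcd(347, 82) = 1.
1 divides 17, so solutions exist.
By Bézout, 82×(-55) + 347×(13) = 1.
Scale by 17/1 = 17: (x₀, y₀) = (-935, 221).
General solution: x = -935 + 347t, y = 221 - 82t for integer t.
x ≥ 0: smallest is -935 mod 347 = 106 (at t = 3), with y = -25.

106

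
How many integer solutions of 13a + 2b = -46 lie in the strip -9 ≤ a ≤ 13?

11

gcd(13, 2) = 1.
By Bézout, 13·(1) + 2·(-6) = 1.
Particular solution: (0, -23).
General solution: a = 0 + 2t, b = -23 - 13t for integer t.
-9 ≤ 0 + 2t ≤ 13 gives t ∈ [-4, 6], which is 11 values.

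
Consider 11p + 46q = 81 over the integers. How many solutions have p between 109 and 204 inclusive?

gcd(46, 11) = 1  (46 = 4×11 + 2, 11 = 5×2 + 1, 2 = 2×1).
Back-substituting, 11×(21) + 46×(-5) = 1.
Scale by 81: particular solution (1701, -405); reduce p mod 46: (45, -9).
General solution: p = 45 + 46t, q = -9 - 11t for integer t.
109 ≤ 45 + 46t ≤ 204 gives t ∈ [2, 3], which is 2 values.

2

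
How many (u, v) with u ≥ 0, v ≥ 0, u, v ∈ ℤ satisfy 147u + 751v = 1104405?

10

gcd(751, 147) = 1.
By Bézout, 147*(-235) + 751*(46) = 1.
One solution: (662, 1341).
General: u = 662 + 751t, v = 1341 - 147t.
u ≥ 0 ⇒ t ≥ 0; v ≥ 0 ⇒ t ≤ 9. So t ∈ [0, 9]: 10 solutions.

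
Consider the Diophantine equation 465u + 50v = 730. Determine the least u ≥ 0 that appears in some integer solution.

gcd(465, 50) = 5  (465 = 9·50 + 15, 50 = 3·15 + 5, 15 = 3·5).
5 divides 730, so solutions exist.
Back-substituting, 465·(-3) + 50·(28) = 5.
Scale by 730/5 = 146: (u₀, v₀) = (-438, 4088).
General solution: u = -438 + 10t, v = 4088 - 93t for integer t.
u ≥ 0: smallest is -438 mod 10 = 2 (at t = 44), with v = -4.

2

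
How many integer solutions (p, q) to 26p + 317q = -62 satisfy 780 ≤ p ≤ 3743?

gcd(317, 26):
  317 = 12×26 + 5
  26 = 5×5 + 1
  5 = 5×1
so gcd(317, 26) = 1.
Back-substitute for Bézout coefficients:
  1 = 26 - 5×5
  ... = 26×(61) + 317×(-5)
Scale by -62: particular solution (-3782, 310); reduce p mod 317: (22, -2).
General solution: p = 22 + 317t, q = -2 - 26t for integer t.
780 ≤ 22 + 317t ≤ 3743 gives t ∈ [3, 11], which is 9 values.

9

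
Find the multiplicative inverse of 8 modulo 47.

6

gcd(47, 8) = 1  (47 = 5×8 + 7, 8 = 1×7 + 1, 7 = 7×1).
Back-substituting, 8×(6) + 47×(-1) = 1.
So 8×6 ≡ 1 (mod 47), and 6 mod 47 = 6.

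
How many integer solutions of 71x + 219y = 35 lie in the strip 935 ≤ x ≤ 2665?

gcd(219, 71) = 1  (219 = 3×71 + 6, 71 = 11×6 + 5, 6 = 1×5 + 1, 5 = 5×1).
Back-substituting, 71×(-37) + 219×(12) = 1.
Scale by 35: particular solution (-1295, 420); reduce x mod 219: (19, -6).
General solution: x = 19 + 219t, y = -6 - 71t for integer t.
935 ≤ 19 + 219t ≤ 2665 gives t ∈ [5, 12], which is 8 values.

8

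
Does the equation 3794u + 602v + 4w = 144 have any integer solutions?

gcd(3794, 602) = 14  (3794 = 6*602 + 182, 602 = 3*182 + 56, 182 = 3*56 + 14, 56 = 4*14).
gcd(14, 4) = 2.
2 divides 144, so integer solutions exist.

yes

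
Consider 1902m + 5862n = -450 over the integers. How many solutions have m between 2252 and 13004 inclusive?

gcd(5862, 1902) = 6  (5862 = 3×1902 + 156, 1902 = 12×156 + 30, 156 = 5×30 + 6, 30 = 5×6).
Back-substituting, 1902×(-188) + 5862×(61) = 6.
Scale by -75: particular solution (14100, -4575); reduce m mod 977: (422, -137).
General solution: m = 422 + 977t, n = -137 - 317t for integer t.
2252 ≤ 422 + 977t ≤ 13004 gives t ∈ [2, 12], which is 11 values.

11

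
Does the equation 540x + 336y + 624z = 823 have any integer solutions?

no

gcd(540, 336) = 12  (540 = 1·336 + 204, 336 = 1·204 + 132, 204 = 1·132 + 72, 132 = 1·72 + 60, 72 = 1·60 + 12, 60 = 5·12).
gcd(12, 624) = 12.
12 does not divide 823 (remainder 7), so no integer solutions.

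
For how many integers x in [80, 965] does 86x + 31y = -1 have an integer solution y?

28

gcd(86, 31) = 1  (86 = 2·31 + 24, 31 = 1·24 + 7, 24 = 3·7 + 3, 7 = 2·3 + 1, 3 = 3·1).
Back-substituting, 86·(-9) + 31·(25) = 1.
Scale by -1: particular solution (9, -25); reduce x mod 31: (9, -25).
General solution: x = 9 + 31t, y = -25 - 86t for integer t.
80 ≤ 9 + 31t ≤ 965 gives t ∈ [3, 30], which is 28 values.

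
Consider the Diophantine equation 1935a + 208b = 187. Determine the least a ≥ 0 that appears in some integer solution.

gcd(1935, 208):
  1935 = 9×208 + 63
  208 = 3×63 + 19
  63 = 3×19 + 6
  19 = 3×6 + 1
  6 = 6×1
so gcd(1935, 208) = 1.
1 divides 187, so solutions exist.
Back-substitute for Bézout coefficients:
  1 = 19 - 3×6
  ... = 1935×(-33) + 208×(307)
Scale by 187/1 = 187: (a₀, b₀) = (-6171, 57409).
General solution: a = -6171 + 208t, b = 57409 - 1935t for integer t.
a ≥ 0: smallest is -6171 mod 208 = 69 (at t = 30), with b = -641.

69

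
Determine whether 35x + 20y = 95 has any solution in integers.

yes

gcd(35, 20):
  35 = 1×20 + 15
  20 = 1×15 + 5
  15 = 3×5
so gcd(35, 20) = 5.
5 divides 95, so integer solutions exist.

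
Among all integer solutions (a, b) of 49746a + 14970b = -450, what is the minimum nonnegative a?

gcd(49746, 14970):
  49746 = 3*14970 + 4836
  14970 = 3*4836 + 462
  4836 = 10*462 + 216
  462 = 2*216 + 30
  216 = 7*30 + 6
  30 = 5*6
so gcd(49746, 14970) = 6.
6 divides -450, so solutions exist.
Back-substitute for Bézout coefficients:
  6 = 216 - 7*30
  ... = 49746*(486) + 14970*(-1615)
Scale by -450/6 = -75: (a₀, b₀) = (-36450, 121125).
General solution: a = -36450 + 2495t, b = 121125 - 8291t for integer t.
a ≥ 0: smallest is -36450 mod 2495 = 975 (at t = 15), with b = -3240.

975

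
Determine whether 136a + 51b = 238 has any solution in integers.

yes

gcd(136, 51) = 17  (136 = 2*51 + 34, 51 = 1*34 + 17, 34 = 2*17).
17 divides 238, so integer solutions exist.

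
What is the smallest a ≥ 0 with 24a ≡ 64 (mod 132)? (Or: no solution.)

no solution

gcd(132, 24) = 12.
12 does not divide 64, so the congruence has no solution.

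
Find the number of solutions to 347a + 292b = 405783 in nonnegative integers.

gcd(347, 292) = 1  (347 = 1×292 + 55, 292 = 5×55 + 17, 55 = 3×17 + 4, 17 = 4×4 + 1, 4 = 4×1).
Back-substituting, 347×(-69) + 292×(82) = 1.
Scale by 405783: one solution is (-27999027, 33274206). Reduce a mod 292: (269, 1070).
General: a = 269 + 292t, b = 1070 - 347t.
a ≥ 0 ⇒ t ≥ 0; b ≥ 0 ⇒ t ≤ 3. So t ∈ [0, 3]: 4 solutions.

4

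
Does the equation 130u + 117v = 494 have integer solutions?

gcd(130, 117):
  130 = 1*117 + 13
  117 = 9*13
so gcd(130, 117) = 13.
13 divides 494, so integer solutions exist.

yes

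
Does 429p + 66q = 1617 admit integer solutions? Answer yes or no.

yes

gcd(429, 66):
  429 = 6·66 + 33
  66 = 2·33
so gcd(429, 66) = 33.
33 divides 1617, so integer solutions exist.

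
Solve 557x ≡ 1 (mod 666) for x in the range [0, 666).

611

gcd(666, 557) = 1  (666 = 1*557 + 109, 557 = 5*109 + 12, 109 = 9*12 + 1, 12 = 12*1).
Back-substituting, 557*(-55) + 666*(46) = 1.
So 557*-55 ≡ 1 (mod 666), and -55 mod 666 = 611.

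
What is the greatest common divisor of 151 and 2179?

1

gcd(2179, 151) = 1  (2179 = 14*151 + 65, 151 = 2*65 + 21, 65 = 3*21 + 2, 21 = 10*2 + 1, 2 = 2*1).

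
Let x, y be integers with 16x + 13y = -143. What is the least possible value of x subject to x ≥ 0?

0

gcd(16, 13):
  16 = 1×13 + 3
  13 = 4×3 + 1
  3 = 3×1
so gcd(16, 13) = 1.
1 divides -143, so solutions exist.
Back-substitute for Bézout coefficients:
  1 = 13 - 4×3
  ... = 16×(-4) + 13×(5)
Scale by -143/1 = -143: (x₀, y₀) = (572, -715).
General solution: x = 572 + 13t, y = -715 - 16t for integer t.
x ≥ 0: smallest is 572 mod 13 = 0 (at t = -44), with y = -11.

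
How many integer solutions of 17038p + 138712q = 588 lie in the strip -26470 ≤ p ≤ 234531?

26

gcd(138712, 17038) = 14.
By Bézout, 17038×(3053) + 138712×(-375) = 14.
Particular solution: (9330, -1146).
General solution: p = 9330 + 9908t, q = -1146 - 1217t for integer t.
-26470 ≤ 9330 + 9908t ≤ 234531 gives t ∈ [-3, 22], which is 26 values.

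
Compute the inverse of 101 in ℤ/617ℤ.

336

gcd(617, 101):
  617 = 6×101 + 11
  101 = 9×11 + 2
  11 = 5×2 + 1
  2 = 2×1
so gcd(617, 101) = 1.
Back-substitute for Bézout coefficients:
  1 = 11 - 5×2
  ... = 101×(-281) + 617×(46)
So 101×-281 ≡ 1 (mod 617), and -281 mod 617 = 336.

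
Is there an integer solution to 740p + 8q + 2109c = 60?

gcd(740, 8):
  740 = 92×8 + 4
  8 = 2×4
so gcd(740, 8) = 4.
gcd(4, 2109) = 1.
1 divides 60, so integer solutions exist.

yes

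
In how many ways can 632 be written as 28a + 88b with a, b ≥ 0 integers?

gcd(88, 28) = 4  (88 = 3×28 + 4, 28 = 7×4).
Back-substituting, 28×(-3) + 88×(1) = 4.
Scale by 158: one solution is (-474, 158). Reduce a mod 22: (10, 4).
General: a = 10 + 22t, b = 4 - 7t.
a ≥ 0 ⇒ t ≥ 0; b ≥ 0 ⇒ t ≤ 0. So t ∈ [0, 0]: 1 solution.

1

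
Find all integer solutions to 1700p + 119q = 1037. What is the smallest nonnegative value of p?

6

gcd(1700, 119) = 17  (1700 = 14·119 + 34, 119 = 3·34 + 17, 34 = 2·17).
17 divides 1037, so solutions exist.
Back-substituting, 1700·(-3) + 119·(43) = 17.
Scale by 1037/17 = 61: (p₀, q₀) = (-183, 2623).
General solution: p = -183 + 7t, q = 2623 - 100t for integer t.
p ≥ 0: smallest is -183 mod 7 = 6 (at t = 27), with q = -77.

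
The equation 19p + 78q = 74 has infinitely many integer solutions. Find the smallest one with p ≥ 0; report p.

8

gcd(78, 19):
  78 = 4·19 + 2
  19 = 9·2 + 1
  2 = 2·1
so gcd(78, 19) = 1.
1 divides 74, so solutions exist.
Back-substitute for Bézout coefficients:
  1 = 19 - 9·2
  ... = 19·(37) + 78·(-9)
Scale by 74/1 = 74: (p₀, q₀) = (2738, -666).
General solution: p = 2738 + 78t, q = -666 - 19t for integer t.
p ≥ 0: smallest is 2738 mod 78 = 8 (at t = -35), with q = -1.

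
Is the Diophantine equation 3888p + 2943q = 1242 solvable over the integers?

yes

gcd(3888, 2943) = 27.
27 divides 1242, so integer solutions exist.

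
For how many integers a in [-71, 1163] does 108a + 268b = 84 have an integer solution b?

gcd(268, 108) = 4.
By Bézout, 108×(5) + 268×(-2) = 4.
Particular solution: (38, -15).
General solution: a = 38 + 67t, b = -15 - 27t for integer t.
-71 ≤ 38 + 67t ≤ 1163 gives t ∈ [-1, 16], which is 18 values.

18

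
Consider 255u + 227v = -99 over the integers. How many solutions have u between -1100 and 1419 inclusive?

12

gcd(255, 227):
  255 = 1*227 + 28
  227 = 8*28 + 3
  28 = 9*3 + 1
  3 = 3*1
so gcd(255, 227) = 1.
Back-substitute for Bézout coefficients:
  1 = 28 - 9*3
  ... = 255*(73) + 227*(-82)
Scale by -99: particular solution (-7227, 8118); reduce u mod 227: (37, -42).
General solution: u = 37 + 227t, v = -42 - 255t for integer t.
-1100 ≤ 37 + 227t ≤ 1419 gives t ∈ [-5, 6], which is 12 values.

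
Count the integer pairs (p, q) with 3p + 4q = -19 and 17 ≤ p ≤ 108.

23

gcd(4, 3) = 1  (4 = 1·3 + 1, 3 = 3·1).
Back-substituting, 3·(-1) + 4·(1) = 1.
Scale by -19: particular solution (19, -19); reduce p mod 4: (3, -7).
General solution: p = 3 + 4t, q = -7 - 3t for integer t.
17 ≤ 3 + 4t ≤ 108 gives t ∈ [4, 26], which is 23 values.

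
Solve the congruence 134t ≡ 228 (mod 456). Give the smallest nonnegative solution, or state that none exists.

gcd(456, 134) = 2  (456 = 3*134 + 54, 134 = 2*54 + 26, 54 = 2*26 + 2, 26 = 13*2).
2 divides 228, so solutions exist.
Back-substituting, 134*(-17) + 456*(5) = 2.
So 134*(-17) ≡ 2 (mod 456); multiply by 114: t ≡ -1938 (mod 228).
Smallest nonnegative: t = -1938 mod 228 = 114.

114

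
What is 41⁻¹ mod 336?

41

gcd(336, 41):
  336 = 8*41 + 8
  41 = 5*8 + 1
  8 = 8*1
so gcd(336, 41) = 1.
Back-substitute for Bézout coefficients:
  1 = 41 - 5*8
  ... = 41*(41) + 336*(-5)
So 41*41 ≡ 1 (mod 336), and 41 mod 336 = 41.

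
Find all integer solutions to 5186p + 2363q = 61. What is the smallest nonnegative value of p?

1608

gcd(5186, 2363):
  5186 = 2·2363 + 460
  2363 = 5·460 + 63
  460 = 7·63 + 19
  63 = 3·19 + 6
  19 = 3·6 + 1
  6 = 6·1
so gcd(5186, 2363) = 1.
1 divides 61, so solutions exist.
Back-substitute for Bézout coefficients:
  1 = 19 - 3·6
  ... = 5186·(375) + 2363·(-823)
Scale by 61/1 = 61: (p₀, q₀) = (22875, -50203).
General solution: p = 22875 + 2363t, q = -50203 - 5186t for integer t.
p ≥ 0: smallest is 22875 mod 2363 = 1608 (at t = -9), with q = -3529.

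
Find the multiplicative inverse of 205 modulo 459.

gcd(459, 205) = 1.
By Bézout, 205·(103) + 459·(-46) = 1.
So 205·103 ≡ 1 (mod 459), and 103 mod 459 = 103.

103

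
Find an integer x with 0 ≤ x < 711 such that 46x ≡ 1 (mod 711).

gcd(711, 46) = 1.
By Bézout, 46·(-170) + 711·(11) = 1.
So 46·-170 ≡ 1 (mod 711), and -170 mod 711 = 541.

541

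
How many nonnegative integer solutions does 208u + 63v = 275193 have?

gcd(208, 63) = 1.
By Bézout, 208*(10) + 63*(-33) = 1.
One solution: (27, 4279).
General: u = 27 + 63t, v = 4279 - 208t.
u ≥ 0 ⇒ t ≥ 0; v ≥ 0 ⇒ t ≤ 20. So t ∈ [0, 20]: 21 solutions.

21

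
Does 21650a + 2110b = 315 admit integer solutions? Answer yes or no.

no

gcd(21650, 2110):
  21650 = 10·2110 + 550
  2110 = 3·550 + 460
  550 = 1·460 + 90
  460 = 5·90 + 10
  90 = 9·10
so gcd(21650, 2110) = 10.
10 does not divide 315 (remainder 5), so no integer solutions.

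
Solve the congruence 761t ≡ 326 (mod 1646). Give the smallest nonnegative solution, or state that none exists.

gcd(1646, 761):
  1646 = 2·761 + 124
  761 = 6·124 + 17
  124 = 7·17 + 5
  17 = 3·5 + 2
  5 = 2·2 + 1
  2 = 2·1
so gcd(1646, 761) = 1.
1 divides 326, so solutions exist.
Back-substitute for Bézout coefficients:
  1 = 5 - 2·2
  ... = 761·(-677) + 1646·(313)
So 761·(-677) ≡ 1 (mod 1646); multiply by 326: t ≡ -220702 (mod 1646).
Smallest nonnegative: t = -220702 mod 1646 = 1508.

1508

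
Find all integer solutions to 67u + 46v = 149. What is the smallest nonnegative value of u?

gcd(67, 46):
  67 = 1×46 + 21
  46 = 2×21 + 4
  21 = 5×4 + 1
  4 = 4×1
so gcd(67, 46) = 1.
1 divides 149, so solutions exist.
Back-substitute for Bézout coefficients:
  1 = 21 - 5×4
  ... = 67×(11) + 46×(-16)
Scale by 149/1 = 149: (u₀, v₀) = (1639, -2384).
General solution: u = 1639 + 46t, v = -2384 - 67t for integer t.
u ≥ 0: smallest is 1639 mod 46 = 29 (at t = -35), with v = -39.

29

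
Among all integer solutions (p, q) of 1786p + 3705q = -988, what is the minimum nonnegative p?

182

gcd(3705, 1786) = 19  (3705 = 2·1786 + 133, 1786 = 13·133 + 57, 133 = 2·57 + 19, 57 = 3·19).
19 divides -988, so solutions exist.
Back-substituting, 1786·(-56) + 3705·(27) = 19.
Scale by -988/19 = -52: (p₀, q₀) = (2912, -1404).
General solution: p = 2912 + 195t, q = -1404 - 94t for integer t.
p ≥ 0: smallest is 2912 mod 195 = 182 (at t = -14), with q = -88.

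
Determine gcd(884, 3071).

gcd(3071, 884):
  3071 = 3·884 + 419
  884 = 2·419 + 46
  419 = 9·46 + 5
  46 = 9·5 + 1
  5 = 5·1
so gcd(3071, 884) = 1.

1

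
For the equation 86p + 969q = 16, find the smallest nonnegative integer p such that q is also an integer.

203

gcd(969, 86):
  969 = 11*86 + 23
  86 = 3*23 + 17
  23 = 1*17 + 6
  17 = 2*6 + 5
  6 = 1*5 + 1
  5 = 5*1
so gcd(969, 86) = 1.
1 divides 16, so solutions exist.
Back-substitute for Bézout coefficients:
  1 = 6 - 1*5
  ... = 86*(-169) + 969*(15)
Scale by 16/1 = 16: (p₀, q₀) = (-2704, 240).
General solution: p = -2704 + 969t, q = 240 - 86t for integer t.
p ≥ 0: smallest is -2704 mod 969 = 203 (at t = 3), with q = -18.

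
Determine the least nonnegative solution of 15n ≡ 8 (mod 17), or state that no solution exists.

gcd(17, 15):
  17 = 1*15 + 2
  15 = 7*2 + 1
  2 = 2*1
so gcd(17, 15) = 1.
1 divides 8, so solutions exist.
Back-substitute for Bézout coefficients:
  1 = 15 - 7*2
  ... = 15*(8) + 17*(-7)
So 15*(8) ≡ 1 (mod 17); multiply by 8: n ≡ 64 (mod 17).
Smallest nonnegative: n = 64 mod 17 = 13.

13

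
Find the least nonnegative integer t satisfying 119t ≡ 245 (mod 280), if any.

35

gcd(280, 119) = 7  (280 = 2*119 + 42, 119 = 2*42 + 35, 42 = 1*35 + 7, 35 = 5*7).
7 divides 245, so solutions exist.
Back-substituting, 119*(-7) + 280*(3) = 7.
So 119*(-7) ≡ 7 (mod 280); multiply by 35: t ≡ -245 (mod 40).
Smallest nonnegative: t = -245 mod 40 = 35.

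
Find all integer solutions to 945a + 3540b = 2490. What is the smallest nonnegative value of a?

gcd(3540, 945):
  3540 = 3·945 + 705
  945 = 1·705 + 240
  705 = 2·240 + 225
  240 = 1·225 + 15
  225 = 15·15
so gcd(3540, 945) = 15.
15 divides 2490, so solutions exist.
Back-substitute for Bézout coefficients:
  15 = 240 - 1·225
  ... = 945·(15) + 3540·(-4)
Scale by 2490/15 = 166: (a₀, b₀) = (2490, -664).
General solution: a = 2490 + 236t, b = -664 - 63t for integer t.
a ≥ 0: smallest is 2490 mod 236 = 130 (at t = -10), with b = -34.

130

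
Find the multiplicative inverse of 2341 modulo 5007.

4021

gcd(5007, 2341) = 1.
By Bézout, 2341·(-986) + 5007·(461) = 1.
So 2341·-986 ≡ 1 (mod 5007), and -986 mod 5007 = 4021.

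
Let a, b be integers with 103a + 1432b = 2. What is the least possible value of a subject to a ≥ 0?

862

gcd(1432, 103) = 1.
1 divides 2, so solutions exist.
By Bézout, 103·(431) + 1432·(-31) = 1.
Scale by 2/1 = 2: (a₀, b₀) = (862, -62).
General solution: a = 862 + 1432t, b = -62 - 103t for integer t.
a ≥ 0: smallest is 862 mod 1432 = 862 (at t = 0), with b = -62.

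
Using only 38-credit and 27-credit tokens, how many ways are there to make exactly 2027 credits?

2

Need nonnegative integers with 38j + 27k = 2027.
gcd(38, 27) = 1, and 38·(5) + 27·(-7) = 1.
So (j₀, k₀) = (10135, -14189); general j = 10135 + 27t, k = -14189 - 38t.
j ≥ 0 ⇒ t ≥ -375; k ≥ 0 ⇒ t ≤ -374. That's 2 values of t.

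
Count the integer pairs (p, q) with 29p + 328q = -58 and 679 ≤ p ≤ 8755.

gcd(328, 29) = 1.
By Bézout, 29*(-147) + 328*(13) = 1.
Particular solution: (326, -29).
General solution: p = 326 + 328t, q = -29 - 29t for integer t.
679 ≤ 326 + 328t ≤ 8755 gives t ∈ [2, 25], which is 24 values.

24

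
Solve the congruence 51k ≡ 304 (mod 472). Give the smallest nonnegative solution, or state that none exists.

gcd(472, 51):
  472 = 9·51 + 13
  51 = 3·13 + 12
  13 = 1·12 + 1
  12 = 12·1
so gcd(472, 51) = 1.
1 divides 304, so solutions exist.
Back-substitute for Bézout coefficients:
  1 = 13 - 1·12
  ... = 51·(-37) + 472·(4)
So 51·(-37) ≡ 1 (mod 472); multiply by 304: k ≡ -11248 (mod 472).
Smallest nonnegative: k = -11248 mod 472 = 80.

80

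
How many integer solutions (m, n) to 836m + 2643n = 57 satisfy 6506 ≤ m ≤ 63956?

22

gcd(2643, 836):
  2643 = 3×836 + 135
  836 = 6×135 + 26
  135 = 5×26 + 5
  26 = 5×5 + 1
  5 = 5×1
so gcd(2643, 836) = 1.
Back-substitute for Bézout coefficients:
  1 = 26 - 5×5
  ... = 836×(509) + 2643×(-161)
Scale by 57: particular solution (29013, -9177); reduce m mod 2643: (2583, -817).
General solution: m = 2583 + 2643t, n = -817 - 836t for integer t.
6506 ≤ 2583 + 2643t ≤ 63956 gives t ∈ [2, 23], which is 22 values.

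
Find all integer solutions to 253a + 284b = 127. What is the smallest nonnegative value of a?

gcd(284, 253) = 1  (284 = 1*253 + 31, 253 = 8*31 + 5, 31 = 6*5 + 1, 5 = 5*1).
1 divides 127, so solutions exist.
Back-substituting, 253*(-55) + 284*(49) = 1.
Scale by 127/1 = 127: (a₀, b₀) = (-6985, 6223).
General solution: a = -6985 + 284t, b = 6223 - 253t for integer t.
a ≥ 0: smallest is -6985 mod 284 = 115 (at t = 25), with b = -102.

115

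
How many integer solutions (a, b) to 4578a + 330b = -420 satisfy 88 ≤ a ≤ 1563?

27

gcd(4578, 330) = 6.
By Bézout, 4578*(-8) + 330*(111) = 6.
Particular solution: (10, -140).
General solution: a = 10 + 55t, b = -140 - 763t for integer t.
88 ≤ 10 + 55t ≤ 1563 gives t ∈ [2, 28], which is 27 values.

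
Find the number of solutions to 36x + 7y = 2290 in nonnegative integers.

9

gcd(36, 7) = 1.
By Bézout, 36·(1) + 7·(-5) = 1.
One solution: (1, 322).
General: x = 1 + 7t, y = 322 - 36t.
x ≥ 0 ⇒ t ≥ 0; y ≥ 0 ⇒ t ≤ 8. So t ∈ [0, 8]: 9 solutions.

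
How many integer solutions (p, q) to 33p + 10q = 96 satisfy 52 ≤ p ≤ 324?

gcd(33, 10) = 1  (33 = 3×10 + 3, 10 = 3×3 + 1, 3 = 3×1).
Back-substituting, 33×(-3) + 10×(10) = 1.
Scale by 96: particular solution (-288, 960); reduce p mod 10: (2, 3).
General solution: p = 2 + 10t, q = 3 - 33t for integer t.
52 ≤ 2 + 10t ≤ 324 gives t ∈ [5, 32], which is 28 values.

28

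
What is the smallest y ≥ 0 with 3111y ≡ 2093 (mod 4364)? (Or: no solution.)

gcd(4364, 3111):
  4364 = 1×3111 + 1253
  3111 = 2×1253 + 605
  1253 = 2×605 + 43
  605 = 14×43 + 3
  43 = 14×3 + 1
  3 = 3×1
so gcd(4364, 3111) = 1.
1 divides 2093, so solutions exist.
Back-substitute for Bézout coefficients:
  1 = 43 - 14×3
  ... = 3111×(-1421) + 4364×(1013)
So 3111×(-1421) ≡ 1 (mod 4364); multiply by 2093: y ≡ -2974153 (mod 4364).
Smallest nonnegative: y = -2974153 mod 4364 = 2095.

2095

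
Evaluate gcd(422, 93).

gcd(422, 93):
  422 = 4*93 + 50
  93 = 1*50 + 43
  50 = 1*43 + 7
  43 = 6*7 + 1
  7 = 7*1
so gcd(422, 93) = 1.

1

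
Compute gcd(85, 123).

gcd(123, 85):
  123 = 1·85 + 38
  85 = 2·38 + 9
  38 = 4·9 + 2
  9 = 4·2 + 1
  2 = 2·1
so gcd(123, 85) = 1.

1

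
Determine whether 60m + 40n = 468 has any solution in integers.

gcd(60, 40) = 20  (60 = 1×40 + 20, 40 = 2×20).
20 does not divide 468 (remainder 8), so no integer solutions.

no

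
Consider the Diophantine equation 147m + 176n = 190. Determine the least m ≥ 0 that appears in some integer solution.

gcd(176, 147):
  176 = 1·147 + 29
  147 = 5·29 + 2
  29 = 14·2 + 1
  2 = 2·1
so gcd(176, 147) = 1.
1 divides 190, so solutions exist.
Back-substitute for Bézout coefficients:
  1 = 29 - 14·2
  ... = 147·(-85) + 176·(71)
Scale by 190/1 = 190: (m₀, n₀) = (-16150, 13490).
General solution: m = -16150 + 176t, n = 13490 - 147t for integer t.
m ≥ 0: smallest is -16150 mod 176 = 42 (at t = 92), with n = -34.

42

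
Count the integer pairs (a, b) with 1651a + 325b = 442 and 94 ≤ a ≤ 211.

gcd(1651, 325) = 13.
By Bézout, 1651·(-12) + 325·(61) = 13.
Particular solution: (17, -85).
General solution: a = 17 + 25t, b = -85 - 127t for integer t.
94 ≤ 17 + 25t ≤ 211 gives t ∈ [4, 7], which is 4 values.

4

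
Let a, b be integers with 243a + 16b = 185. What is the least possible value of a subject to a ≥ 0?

gcd(243, 16) = 1  (243 = 15×16 + 3, 16 = 5×3 + 1, 3 = 3×1).
1 divides 185, so solutions exist.
Back-substituting, 243×(-5) + 16×(76) = 1.
Scale by 185/1 = 185: (a₀, b₀) = (-925, 14060).
General solution: a = -925 + 16t, b = 14060 - 243t for integer t.
a ≥ 0: smallest is -925 mod 16 = 3 (at t = 58), with b = -34.

3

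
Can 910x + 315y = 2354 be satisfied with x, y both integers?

gcd(910, 315) = 35  (910 = 2*315 + 280, 315 = 1*280 + 35, 280 = 8*35).
35 does not divide 2354 (remainder 9), so no integer solutions.

no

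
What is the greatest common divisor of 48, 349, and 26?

gcd(349, 48) = 1.
gcd(1, 26) = 1.

1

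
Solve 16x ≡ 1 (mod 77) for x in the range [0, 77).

53

gcd(77, 16) = 1.
By Bézout, 16·(-24) + 77·(5) = 1.
So 16·-24 ≡ 1 (mod 77), and -24 mod 77 = 53.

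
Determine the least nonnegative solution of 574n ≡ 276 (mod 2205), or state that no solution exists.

no solution

gcd(2205, 574) = 7.
7 does not divide 276, so the congruence has no solution.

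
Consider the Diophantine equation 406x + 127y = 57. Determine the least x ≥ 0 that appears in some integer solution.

48

gcd(406, 127) = 1  (406 = 3*127 + 25, 127 = 5*25 + 2, 25 = 12*2 + 1, 2 = 2*1).
1 divides 57, so solutions exist.
Back-substituting, 406*(61) + 127*(-195) = 1.
Scale by 57/1 = 57: (x₀, y₀) = (3477, -11115).
General solution: x = 3477 + 127t, y = -11115 - 406t for integer t.
x ≥ 0: smallest is 3477 mod 127 = 48 (at t = -27), with y = -153.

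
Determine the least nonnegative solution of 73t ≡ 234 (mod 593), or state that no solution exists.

385

gcd(593, 73) = 1.
1 divides 234, so solutions exist.
By Bézout, 73*(65) + 593*(-8) = 1.
So 73*(65) ≡ 1 (mod 593); multiply by 234: t ≡ 15210 (mod 593).
Smallest nonnegative: t = 15210 mod 593 = 385.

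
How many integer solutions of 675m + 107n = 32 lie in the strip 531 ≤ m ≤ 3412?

gcd(675, 107) = 1.
By Bézout, 675×(13) + 107×(-82) = 1.
Particular solution: (95, -599).
General solution: m = 95 + 107t, n = -599 - 675t for integer t.
531 ≤ 95 + 107t ≤ 3412 gives t ∈ [5, 31], which is 27 values.

27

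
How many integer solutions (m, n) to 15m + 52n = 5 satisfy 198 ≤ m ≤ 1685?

gcd(52, 15) = 1.
By Bézout, 15·(7) + 52·(-2) = 1.
Particular solution: (35, -10).
General solution: m = 35 + 52t, n = -10 - 15t for integer t.
198 ≤ 35 + 52t ≤ 1685 gives t ∈ [4, 31], which is 28 values.

28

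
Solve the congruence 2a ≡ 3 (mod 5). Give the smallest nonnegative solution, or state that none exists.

4

gcd(5, 2) = 1  (5 = 2*2 + 1, 2 = 2*1).
1 divides 3, so solutions exist.
Back-substituting, 2*(-2) + 5*(1) = 1.
So 2*(-2) ≡ 1 (mod 5); multiply by 3: a ≡ -6 (mod 5).
Smallest nonnegative: a = -6 mod 5 = 4.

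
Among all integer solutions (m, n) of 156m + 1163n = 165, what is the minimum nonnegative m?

gcd(1163, 156):
  1163 = 7*156 + 71
  156 = 2*71 + 14
  71 = 5*14 + 1
  14 = 14*1
so gcd(1163, 156) = 1.
1 divides 165, so solutions exist.
Back-substitute for Bézout coefficients:
  1 = 71 - 5*14
  ... = 156*(-82) + 1163*(11)
Scale by 165/1 = 165: (m₀, n₀) = (-13530, 1815).
General solution: m = -13530 + 1163t, n = 1815 - 156t for integer t.
m ≥ 0: smallest is -13530 mod 1163 = 426 (at t = 12), with n = -57.

426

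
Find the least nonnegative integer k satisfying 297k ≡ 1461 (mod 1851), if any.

329

gcd(1851, 297) = 3  (1851 = 6*297 + 69, 297 = 4*69 + 21, 69 = 3*21 + 6, 21 = 3*6 + 3, 6 = 2*3).
3 divides 1461, so solutions exist.
Back-substituting, 297*(268) + 1851*(-43) = 3.
So 297*(268) ≡ 3 (mod 1851); multiply by 487: k ≡ 130516 (mod 617).
Smallest nonnegative: k = 130516 mod 617 = 329.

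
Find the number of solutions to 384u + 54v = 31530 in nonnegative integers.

gcd(384, 54):
  384 = 7*54 + 6
  54 = 9*6
so gcd(384, 54) = 6.
Back-substitute for Bézout coefficients:
  6 = 384 - 7*54
  ... = 384*(1) + 54*(-7)
Scale by 5255: one solution is (5255, -36785). Reduce u mod 9: (8, 527).
General: u = 8 + 9t, v = 527 - 64t.
u ≥ 0 ⇒ t ≥ 0; v ≥ 0 ⇒ t ≤ 8. So t ∈ [0, 8]: 9 solutions.

9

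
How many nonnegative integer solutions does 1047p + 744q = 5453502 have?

gcd(1047, 744) = 3.
By Bézout, 1047×(-27) + 744×(38) = 3.
One solution: (162, 7102).
General: p = 162 + 248t, q = 7102 - 349t.
p ≥ 0 ⇒ t ≥ 0; q ≥ 0 ⇒ t ≤ 20. So t ∈ [0, 20]: 21 solutions.

21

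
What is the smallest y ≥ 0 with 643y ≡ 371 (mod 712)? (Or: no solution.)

gcd(712, 643):
  712 = 1·643 + 69
  643 = 9·69 + 22
  69 = 3·22 + 3
  22 = 7·3 + 1
  3 = 3·1
so gcd(712, 643) = 1.
1 divides 371, so solutions exist.
Back-substitute for Bézout coefficients:
  1 = 22 - 7·3
  ... = 643·(227) + 712·(-205)
So 643·(227) ≡ 1 (mod 712); multiply by 371: y ≡ 84217 (mod 712).
Smallest nonnegative: y = 84217 mod 712 = 201.

201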